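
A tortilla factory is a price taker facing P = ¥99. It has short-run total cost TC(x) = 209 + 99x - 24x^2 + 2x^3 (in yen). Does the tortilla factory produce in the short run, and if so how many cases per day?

Produce at x = 8

From TC, MC = TC'(x) = 99 - 48x + 6x^2 and AVC = VC/x = 99 - 24x + 2x^2.
The AVC parabola has its vertex at x = 24/4 = 6, where AVC = 99 - 24·6 + 2·6^2 = ¥27.
Because ¥99 ≥ ¥27, revenue can cover variable cost; the firm operates.
Solving P = MC: -48x + 6x^2 = 0 ⇒ x = 0 or 8. On the upward-sloping branch, x* = 8.
Check: AVC at x = 8 is ¥35 ≤ P, so revenue covers variable cost.
Profit = P·x − TC = 99·8 − 489 = ¥303.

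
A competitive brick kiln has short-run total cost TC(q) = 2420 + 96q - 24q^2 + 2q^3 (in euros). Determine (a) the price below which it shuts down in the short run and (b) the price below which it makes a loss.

Shutdown price = min AVC. AVC = 96 - 24q + 2q^2, with vertex at q = 6 and minimum €24.
ATC = 2420/q + 96 - 24q + 2q^2. Setting dATC/dq = −2420/q^2 − 24 + 4q = 0 gives q = 11 (since 4·11^3 − 24·11^2 = 2420).
min ATC = 2420/11 + 96 − 24·11 + 2·11^2 = €294. That is the break-even price.
Between these two prices the firm operates at a loss; above €294 it earns a profit.

Shutdown price = €24; break-even price = €294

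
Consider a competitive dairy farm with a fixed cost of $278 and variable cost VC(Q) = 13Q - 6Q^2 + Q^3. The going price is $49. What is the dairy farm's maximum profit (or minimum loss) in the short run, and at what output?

AVC = 13 - 6Q + Q^2 has its minimum $4 at Q = 3; price $49 clears that bar, so the firm operates.
MC = 13 - 12Q + 3Q^2. Setting P = MC and taking the root on the rising branch gives Q* = 6.
TR = 49·6 = 294. TC = 278 + 78 = 356. Profit = 294 − 356 = -$62.
By producing, the firm covers all variable cost plus $216 of fixed cost; shutting down would lose the full $278.

Profit = -$62 at Q = 6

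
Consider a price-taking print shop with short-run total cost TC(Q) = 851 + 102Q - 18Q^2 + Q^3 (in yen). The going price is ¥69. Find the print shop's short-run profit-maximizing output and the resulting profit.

Profit = -¥367 at Q = 11

AVC = 102 - 18Q + Q^2 has its minimum ¥21 at Q = 9; price ¥69 clears that bar, so the firm operates.
MC = 102 - 36Q + 3Q^2. Setting P = MC and taking the root on the rising branch gives Q* = 11.
TR = 69·11 = 759. TC = 851 + 275 = 1126. Profit = 759 − 1126 = -¥367.
By producing, the firm covers all variable cost plus ¥484 of fixed cost; shutting down would lose the full ¥851.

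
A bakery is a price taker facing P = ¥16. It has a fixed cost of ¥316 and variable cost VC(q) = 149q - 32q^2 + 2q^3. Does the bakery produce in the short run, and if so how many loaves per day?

Shut down

Strip out fixed cost: VC = 149q - 32q^2 + 2q^3. Then AVC = 149 - 32q + 2q^2 and MC = 149 - 64q + 6q^2.
AVC is minimized where dAVC/dq = -32 + 4q = 0, at q = 8; min AVC = 149 - 32·8 + 2·8^2 = ¥21.
With P < min AVC (¥16 < ¥21), every unit sold adds to the loss.
The firm minimizes its loss by shutting down and losing only its fixed cost of ¥316.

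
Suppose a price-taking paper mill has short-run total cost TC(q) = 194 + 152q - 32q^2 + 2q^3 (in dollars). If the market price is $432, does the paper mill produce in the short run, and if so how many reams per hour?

Produce at q = 14

From TC, MC = TC'(q) = 152 - 64q + 6q^2 and AVC = VC/q = 152 - 32q + 2q^2.
The AVC parabola has its vertex at q = 32/4 = 8, where AVC = 152 - 32·8 + 2·8^2 = $24.
Since P = $432 ≥ min AVC = $24, price covers variable cost and the firm should produce.
Set P = MC: 432 = 152 - 64q + 6q^2 → -280 - 64q + 6q^2 = 0. The roots are q = -10/3 and q = 14; the profit-maximizing output is on the rising part of MC, so q* = 14.
Check: AVC at q = 14 is $96 ≤ P, so revenue covers variable cost.
Profit = P·q − TC = 432·14 − 1538 = $4510.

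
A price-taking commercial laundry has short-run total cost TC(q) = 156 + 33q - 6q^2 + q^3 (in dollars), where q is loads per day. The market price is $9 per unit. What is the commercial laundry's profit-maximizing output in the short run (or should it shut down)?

Strip out fixed cost: VC = 33q - 6q^2 + q^3. Then AVC = 33 - 6q + q^2 and MC = 33 - 12q + 3q^2.
AVC hits its minimum where MC = AVC, at q = 3, giving min AVC = 33 - 6·3 + 3^2 = $24.
With P < min AVC ($9 < $24), every unit sold adds to the loss.
The firm minimizes its loss by shutting down and losing only its fixed cost of $156.

Shut down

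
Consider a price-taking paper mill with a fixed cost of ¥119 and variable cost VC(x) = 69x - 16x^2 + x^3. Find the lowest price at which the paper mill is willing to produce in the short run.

¥5 per unit

The shutdown price is the minimum of AVC. VC = 69x - 16x^2 + x^3, so AVC = 69 - 16x + x^2.
dAVC/dx = -16 + 2x = 0 gives x = 8. min AVC = 69 - 16·8 + 8^2 = 5.
The firm shuts down for any P below ¥5.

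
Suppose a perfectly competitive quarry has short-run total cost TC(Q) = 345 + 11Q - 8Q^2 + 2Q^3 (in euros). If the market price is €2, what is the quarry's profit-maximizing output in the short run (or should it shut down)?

Strip out fixed cost: VC = 11Q - 8Q^2 + 2Q^3. Then AVC = 11 - 8Q + 2Q^2 and MC = 11 - 16Q + 6Q^2.
The AVC parabola has its vertex at Q = 8/4 = 2, where AVC = 11 - 8·2 + 2·2^2 = €3.
P = €2 lies below min AVC = €3; no output level covers variable cost.
Best response: produce nothing and absorb the €345 fixed cost.

Shut down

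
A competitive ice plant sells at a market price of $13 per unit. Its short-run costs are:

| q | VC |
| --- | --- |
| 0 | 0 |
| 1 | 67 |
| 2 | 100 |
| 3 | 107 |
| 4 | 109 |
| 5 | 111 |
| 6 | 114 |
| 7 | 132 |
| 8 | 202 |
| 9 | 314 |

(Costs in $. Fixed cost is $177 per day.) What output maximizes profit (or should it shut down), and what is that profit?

Compute π = P·q − TC at each output: q=0: -177; q=1: -231; q=2: -251; q=3: -245; q=4: -234; q=5: -223; q=6: -213; q=7: -218; q=8: -275; q=9: -374.
Profit is highest at q = 0. Equivalently, the lowest AVC in the table is 132/7 ≈ $18.86 at q = 7, and P = $13 falls below it — price never covers variable cost, so the firm shuts down and loses only its fixed cost.

q = 0 (shut down); profit = -$177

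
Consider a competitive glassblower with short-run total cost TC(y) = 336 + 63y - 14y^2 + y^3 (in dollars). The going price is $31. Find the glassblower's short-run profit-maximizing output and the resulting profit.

Profit = -$208 at y = 8

AVC = 63 - 14y + y^2; min AVC = $14 at y = 7. Since P = $31 ≥ min AVC, the firm produces.
MC = 63 - 28y + 3y^2. Setting P = MC and taking the root on the rising branch gives y* = 8.
TR = 31·8 = 248. TC = 336 + 120 = 456. Profit = 248 − 456 = -$208.
By producing, the firm covers all variable cost plus $128 of fixed cost; shutting down would lose the full $336.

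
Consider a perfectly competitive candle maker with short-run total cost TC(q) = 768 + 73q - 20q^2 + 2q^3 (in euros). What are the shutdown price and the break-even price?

AVC = 73 - 20q + 2q^2; minimized at q = 5, giving min AVC = €23. That is the shutdown price.
ATC = 768/q + 73 - 20q + 2q^2. Setting dATC/dq = −768/q^2 − 20 + 4q = 0 gives q = 8 (since 4·8^3 − 20·8^2 = 768).
min ATC = 768/8 + 73 − 20·8 + 2·8^2 = €137. That is the break-even price.
Between these two prices the firm operates at a loss; above €137 it earns a profit.

Shutdown price = €23; break-even price = €137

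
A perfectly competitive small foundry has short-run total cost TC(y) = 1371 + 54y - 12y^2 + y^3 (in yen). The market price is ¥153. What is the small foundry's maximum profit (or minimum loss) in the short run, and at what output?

Profit = -¥161 at y = 11

AVC = 54 - 12y + y^2 has its minimum ¥18 at y = 6; price ¥153 clears that bar, so the firm operates.
MC = 54 - 24y + 3y^2. Setting P = MC and taking the root on the rising branch gives y* = 11.
TR = 153·11 = 1683. TC = 1371 + 473 = 1844. Profit = 1683 − 1844 = -¥161.
Shutting down would mean losing the fixed cost of ¥1371, so operating at a loss of ¥161 is better by ¥1210.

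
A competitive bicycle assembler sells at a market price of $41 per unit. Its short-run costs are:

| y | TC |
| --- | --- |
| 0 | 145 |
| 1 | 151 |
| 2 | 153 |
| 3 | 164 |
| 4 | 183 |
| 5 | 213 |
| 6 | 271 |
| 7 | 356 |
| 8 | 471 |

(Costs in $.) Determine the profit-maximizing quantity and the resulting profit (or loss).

y = 5; profit = -$8

Tabulate TR − TC: y=0: -145; y=1: -110; y=2: -71; y=3: -41; y=4: -19; y=5: -8; y=6: -25; y=7: -69; y=8: -143.
Profit is maximized at y = 5. AVC there is 68/5 = $13.60 ≤ P, so producing beats shutting down (which would give -$145).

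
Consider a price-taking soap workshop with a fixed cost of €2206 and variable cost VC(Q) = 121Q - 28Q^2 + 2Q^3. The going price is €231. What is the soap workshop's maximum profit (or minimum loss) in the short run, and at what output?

AVC = 121 - 28Q + 2Q^2 has its minimum €23 at Q = 7; price €231 clears that bar, so the firm operates.
MC = 121 - 56Q + 6Q^2. Setting P = MC and taking the root on the rising branch gives Q* = 11.
TR = 231·11 = 2541. TC = 2206 + 605 = 2811. Profit = 2541 − 2811 = -€270.
Shutting down would mean losing the fixed cost of €2206, so operating at a loss of €270 is better by €1936.

Profit = -€270 at Q = 11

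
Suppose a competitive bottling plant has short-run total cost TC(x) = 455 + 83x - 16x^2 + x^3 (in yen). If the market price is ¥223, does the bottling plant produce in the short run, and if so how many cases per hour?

Strip out fixed cost: VC = 83x - 16x^2 + x^3. Then AVC = 83 - 16x + x^2 and MC = 83 - 32x + 3x^2.
The AVC parabola has its vertex at x = 16/2 = 8, where AVC = 83 - 16·8 + 8^2 = ¥19.
P = ¥223 exceeds min AVC = ¥19, so the firm stays open.
Set P = MC: 223 = 83 - 32x + 3x^2 → -140 - 32x + 3x^2 = 0. The roots are x = -10/3 and x = 14; the profit-maximizing output is on the rising part of MC, so x* = 14.
Check: AVC at x = 14 is ¥55 ≤ P, so revenue covers variable cost.
Profit = P·x − TC = 223·14 − 1225 = ¥1897.

Produce at x = 14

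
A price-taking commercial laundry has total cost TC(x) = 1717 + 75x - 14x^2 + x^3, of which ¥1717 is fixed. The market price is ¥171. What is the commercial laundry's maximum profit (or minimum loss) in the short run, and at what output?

AVC = 75 - 14x + x^2; min AVC = ¥26 at x = 7. Since P = ¥171 ≥ min AVC, the firm produces.
With MC = 75 - 28x + 3x^2, P = MC on the upward-sloping part at x* = 12.
TR = 171·12 = 2052. TC = 1717 + 612 = 2329. Profit = 2052 − 2329 = -¥277.
By producing, the firm covers all variable cost plus ¥1440 of fixed cost; shutting down would lose the full ¥1717.

Profit = -¥277 at x = 12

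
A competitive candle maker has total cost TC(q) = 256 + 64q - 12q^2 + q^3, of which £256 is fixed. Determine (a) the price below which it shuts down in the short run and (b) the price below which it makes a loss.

Shutdown price = £28; break-even price = £64

Shutdown price = min AVC. AVC = 64 - 12q + q^2, with vertex at q = 6 and minimum £28.
ATC = 256/q + 64 - 12q + q^2. Setting dATC/dq = −256/q^2 − 12 + 2q = 0 gives q = 8 (since 2·8^3 − 12·8^2 = 256).
min ATC = 256/8 + 64 − 12·8 + 8^2 = £64. That is the break-even price.
For £28 ≤ P < £64 the firm produces at a loss; below £28 it shuts down.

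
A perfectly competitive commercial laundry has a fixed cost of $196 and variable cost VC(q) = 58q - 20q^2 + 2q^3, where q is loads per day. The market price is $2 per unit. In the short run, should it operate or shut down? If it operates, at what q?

From TC, MC = TC'(q) = 58 - 40q + 6q^2 and AVC = VC/q = 58 - 20q + 2q^2.
AVC is minimized where dAVC/dq = -20 + 4q = 0, at q = 5; min AVC = 58 - 20·5 + 2·5^2 = $8.
With P < min AVC ($2 < $8), every unit sold adds to the loss.
Best response: produce nothing and absorb the $196 fixed cost.

Shut down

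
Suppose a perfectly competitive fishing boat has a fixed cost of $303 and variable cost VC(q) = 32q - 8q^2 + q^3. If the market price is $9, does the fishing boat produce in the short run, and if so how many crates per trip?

Strip out fixed cost: VC = 32q - 8q^2 + q^3. Then AVC = 32 - 8q + q^2 and MC = 32 - 16q + 3q^2.
The AVC parabola has its vertex at q = 8/2 = 4, where AVC = 32 - 8·4 + 4^2 = $16.
Since P = $9 < min AVC = $16, price fails to cover variable cost at any output.
Best response: produce nothing and absorb the $303 fixed cost.

Shut down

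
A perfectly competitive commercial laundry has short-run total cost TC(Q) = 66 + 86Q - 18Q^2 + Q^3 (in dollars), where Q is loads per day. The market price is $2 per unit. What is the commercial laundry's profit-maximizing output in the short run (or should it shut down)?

Shut down

Variable cost is VC = 86Q - 18Q^2 + Q^3, so AVC = VC/Q = 86 - 18Q + Q^2 and MC = dTC/dQ = 86 - 36Q + 3Q^2.
AVC hits its minimum where MC = AVC, at Q = 9, giving min AVC = 86 - 18·9 + 9^2 = $5.
P = $2 lies below min AVC = $5; no output level covers variable cost.
Shutting down limits the loss to fixed cost, $66.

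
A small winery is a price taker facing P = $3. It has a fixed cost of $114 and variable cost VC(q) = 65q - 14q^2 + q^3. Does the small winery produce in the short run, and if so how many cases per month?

Shut down

Strip out fixed cost: VC = 65q - 14q^2 + q^3. Then AVC = 65 - 14q + q^2 and MC = 65 - 28q + 3q^2.
The AVC parabola has its vertex at q = 14/2 = 7, where AVC = 65 - 14·7 + 7^2 = $16.
With P < min AVC ($3 < $16), every unit sold adds to the loss.
Best response: produce nothing and absorb the $114 fixed cost.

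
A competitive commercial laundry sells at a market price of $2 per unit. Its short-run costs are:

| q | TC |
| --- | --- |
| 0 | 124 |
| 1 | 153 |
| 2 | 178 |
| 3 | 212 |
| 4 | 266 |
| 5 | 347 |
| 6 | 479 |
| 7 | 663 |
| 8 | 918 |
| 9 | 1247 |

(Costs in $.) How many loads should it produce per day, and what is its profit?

Profit at each row (π = 2q − TC): q=0: -124; q=1: -151; q=2: -174; q=3: -206; q=4: -258; q=5: -337; q=6: -467; q=7: -649; q=8: -902; q=9: -1229.
Profit is highest at q = 0. Equivalently, the lowest AVC in the table is 54/2 ≈ $27 at q = 2, and P = $2 falls below it — price never covers variable cost, so the firm shuts down and loses only its fixed cost.

q = 0 (shut down); profit = -$124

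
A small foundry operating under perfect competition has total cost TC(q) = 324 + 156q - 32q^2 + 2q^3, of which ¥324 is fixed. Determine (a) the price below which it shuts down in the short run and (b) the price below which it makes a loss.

AVC = 156 - 32q + 2q^2; minimized at q = 8, giving min AVC = ¥28. That is the shutdown price.
ATC = 324/q + 156 - 32q + 2q^2. Setting dATC/dq = −324/q^2 − 32 + 4q = 0 gives q = 9 (since 4·9^3 − 32·9^2 = 324).
min ATC = 324/9 + 156 − 32·9 + 2·9^2 = ¥66. That is the break-even price.
For ¥28 ≤ P < ¥66 the firm produces at a loss; below ¥28 it shuts down.

Shutdown price = ¥28; break-even price = ¥66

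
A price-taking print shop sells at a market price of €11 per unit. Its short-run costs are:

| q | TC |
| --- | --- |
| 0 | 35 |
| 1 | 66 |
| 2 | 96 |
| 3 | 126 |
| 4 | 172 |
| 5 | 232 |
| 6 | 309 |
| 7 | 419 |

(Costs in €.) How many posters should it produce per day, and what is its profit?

Compute π = P·q − TC at each output: q=0: -35; q=1: -55; q=2: -74; q=3: -93; q=4: -128; q=5: -177; q=6: -243; q=7: -342.
Profit is highest at q = 0. Equivalently, the lowest AVC in the table is 91/3 ≈ €30.33 at q = 3, and P = €11 falls below it — price never covers variable cost, so the firm shuts down and loses only its fixed cost.

q = 0 (shut down); profit = -€35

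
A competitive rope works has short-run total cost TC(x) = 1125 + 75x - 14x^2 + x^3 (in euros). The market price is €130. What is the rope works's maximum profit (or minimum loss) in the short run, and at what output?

Profit = -€157 at x = 11

AVC = 75 - 14x + x^2 has its minimum €26 at x = 7; price €130 clears that bar, so the firm operates.
With MC = 75 - 28x + 3x^2, P = MC on the upward-sloping part at x* = 11.
TR = 130·11 = 1430. TC = 1125 + 462 = 1587. Profit = 1430 − 1587 = -€157.
Shutting down would mean losing the fixed cost of €1125, so operating at a loss of €157 is better by €968.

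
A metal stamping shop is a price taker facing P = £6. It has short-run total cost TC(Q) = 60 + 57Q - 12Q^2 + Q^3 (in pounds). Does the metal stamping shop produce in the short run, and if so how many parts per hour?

Strip out fixed cost: VC = 57Q - 12Q^2 + Q^3. Then AVC = 57 - 12Q + Q^2 and MC = 57 - 24Q + 3Q^2.
AVC is minimized where dAVC/dQ = -12 + 2Q = 0, at Q = 6; min AVC = 57 - 12·6 + 6^2 = £21.
P = £6 lies below min AVC = £21; no output level covers variable cost.
Best response: produce nothing and absorb the £60 fixed cost.

Shut down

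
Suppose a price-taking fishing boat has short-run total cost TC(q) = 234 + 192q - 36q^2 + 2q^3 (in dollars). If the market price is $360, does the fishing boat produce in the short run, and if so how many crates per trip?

Produce at q = 14

Variable cost is VC = 192q - 36q^2 + 2q^3, so AVC = VC/q = 192 - 36q + 2q^2 and MC = dTC/dq = 192 - 72q + 6q^2.
AVC hits its minimum where MC = AVC, at q = 9, giving min AVC = 192 - 36·9 + 2·9^2 = $30.
P = $360 exceeds min AVC = $30, so the firm stays open.
P = MC gives -168 - 72q + 6q^2 = 0, with roots -2 and 14. Take the larger (rising MC): q* = 14.
Check: AVC at q = 14 is $80 ≤ P, so revenue covers variable cost.
Profit = P·q − TC = 360·14 − 1354 = $3686.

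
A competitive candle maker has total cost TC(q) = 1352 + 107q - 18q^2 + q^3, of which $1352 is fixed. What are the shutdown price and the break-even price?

Shutdown price = $26; break-even price = $146

AVC = 107 - 18q + q^2; minimized at q = 9, giving min AVC = $26. That is the shutdown price.
ATC = 1352/q + 107 - 18q + q^2. Setting dATC/dq = −1352/q^2 − 18 + 2q = 0 gives q = 13 (since 2·13^3 − 18·13^2 = 1352).
min ATC = 1352/13 + 107 − 18·13 + 13^2 = $146. That is the break-even price.
For $26 ≤ P < $146 the firm produces at a loss; below $26 it shuts down.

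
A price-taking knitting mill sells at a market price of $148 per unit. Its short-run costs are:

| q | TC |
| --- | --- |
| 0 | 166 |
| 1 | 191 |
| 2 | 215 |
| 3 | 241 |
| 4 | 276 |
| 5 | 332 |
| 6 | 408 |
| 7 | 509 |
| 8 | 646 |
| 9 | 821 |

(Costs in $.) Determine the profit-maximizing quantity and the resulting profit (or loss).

q = 8; profit = $538

Compute π = P·q − TC at each output: q=0: -166; q=1: -43; q=2: 81; q=3: 203; q=4: 316; q=5: 408; q=6: 480; q=7: 527; q=8: 538; q=9: 511.
Profit is maximized at q = 8. AVC there is 480/8 = $60 ≤ P, so producing beats shutting down (which would give -$166).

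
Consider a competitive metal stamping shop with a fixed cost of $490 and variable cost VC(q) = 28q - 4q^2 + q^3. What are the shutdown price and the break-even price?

AVC = 28 - 4q + q^2; minimized at q = 2, giving min AVC = $24. That is the shutdown price.
ATC = 490/q + 28 - 4q + q^2. Setting dATC/dq = −490/q^2 − 4 + 2q = 0 gives q = 7 (since 2·7^3 − 4·7^2 = 490).
min ATC = 490/7 + 28 − 4·7 + 7^2 = $119. That is the break-even price.
For $24 ≤ P < $119 the firm produces at a loss; below $24 it shuts down.

Shutdown price = $24; break-even price = $119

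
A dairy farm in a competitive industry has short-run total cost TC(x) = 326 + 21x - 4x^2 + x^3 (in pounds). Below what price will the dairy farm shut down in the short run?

£17 per unit

Short-run supply begins at min AVC. From VC = 21x - 4x^2 + x^3, AVC = 21 - 4x + x^2.
dAVC/dx = -4 + 2x = 0 gives x = 2. min AVC = 21 - 4·2 + 2^2 = 17.
So the shutdown price is £17.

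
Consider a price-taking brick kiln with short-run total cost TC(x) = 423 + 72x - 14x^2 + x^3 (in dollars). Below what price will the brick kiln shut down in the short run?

The shutdown price is the minimum of AVC. VC = 72x - 14x^2 + x^3, so AVC = 72 - 14x + x^2.
dAVC/dx = -14 + 2x = 0 gives x = 7. min AVC = 72 - 14·7 + 7^2 = 23.
So the shutdown price is $23.

$23 per unit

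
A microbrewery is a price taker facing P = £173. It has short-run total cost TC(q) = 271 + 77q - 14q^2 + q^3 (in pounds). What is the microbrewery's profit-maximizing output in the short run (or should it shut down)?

Variable cost is VC = 77q - 14q^2 + q^3, so AVC = VC/q = 77 - 14q + q^2 and MC = dTC/dq = 77 - 28q + 3q^2.
AVC is minimized where dAVC/dq = -14 + 2q = 0, at q = 7; min AVC = 77 - 14·7 + 7^2 = £28.
P = £173 exceeds min AVC = £28, so the firm stays open.
Solving P = MC: -96 - 28q + 3q^2 = 0 ⇒ q = -8/3 or 12. On the upward-sloping branch, q* = 12.
Check: AVC at q = 12 is £53 ≤ P, so revenue covers variable cost.
Profit = P·q − TC = 173·12 − 907 = £1169.

Produce at q = 12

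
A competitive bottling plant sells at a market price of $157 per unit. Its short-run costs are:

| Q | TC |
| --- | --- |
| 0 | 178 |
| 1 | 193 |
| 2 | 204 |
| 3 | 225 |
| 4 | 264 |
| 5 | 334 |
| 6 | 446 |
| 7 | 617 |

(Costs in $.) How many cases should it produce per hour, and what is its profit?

Compute π = P·Q − TC at each output: Q=0: -178; Q=1: -36; Q=2: 110; Q=3: 246; Q=4: 364; Q=5: 451; Q=6: 496; Q=7: 482.
Profit is maximized at Q = 6. AVC there is 268/6 = $44.67 ≤ P, so producing beats shutting down (which would give -$178).

Q = 6; profit = $496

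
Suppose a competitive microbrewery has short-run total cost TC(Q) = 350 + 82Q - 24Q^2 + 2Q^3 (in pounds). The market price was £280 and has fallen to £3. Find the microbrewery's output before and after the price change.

AVC = 82 - 24Q + 2Q^2, minimized at Q = 6 where min AVC = £10. MC = 82 - 48Q + 6Q^2.
At P = £280 ≥ min AVC, set P = MC on the rising branch: Q = 11.
At P = £3 < min AVC = £10, price no longer covers variable cost at any output, so the firm shuts down: Q = 0.

Output falls from 11 to 0 (the firm shuts down)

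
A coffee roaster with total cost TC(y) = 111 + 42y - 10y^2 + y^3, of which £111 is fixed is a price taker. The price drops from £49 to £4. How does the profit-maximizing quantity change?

Output falls from 7 to 0 (the firm shuts down)

MC = 42 - 20y + 3y^2; the shutdown threshold is min AVC = £17 (at y = 5).
At P = £49 ≥ min AVC, set P = MC on the rising branch: y = 7.
At P = £4 < min AVC = £17, price no longer covers variable cost at any output, so the firm shuts down: y = 0.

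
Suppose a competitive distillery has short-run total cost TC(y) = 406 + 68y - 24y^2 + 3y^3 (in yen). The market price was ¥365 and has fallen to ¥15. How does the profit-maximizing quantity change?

MC = 68 - 48y + 9y^2; the shutdown threshold is min AVC = ¥20 (at y = 4).
With P = ¥365 above the shutdown price, P = MC gives y = 9.
At P = ¥15 < min AVC = ¥20, price no longer covers variable cost at any output, so the firm shuts down: y = 0.

Output falls from 9 to 0 (the firm shuts down)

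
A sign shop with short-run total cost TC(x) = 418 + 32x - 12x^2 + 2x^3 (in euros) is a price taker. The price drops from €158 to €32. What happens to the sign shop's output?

AVC = 32 - 12x + 2x^2, minimized at x = 3 where min AVC = €14. MC = 32 - 24x + 6x^2.
With P = €158 above the shutdown price, P = MC gives x = 7.
At P = €32 ≥ min AVC, set P = MC: x = 4. The firm stays open but cuts output.

Output falls from 7 to 4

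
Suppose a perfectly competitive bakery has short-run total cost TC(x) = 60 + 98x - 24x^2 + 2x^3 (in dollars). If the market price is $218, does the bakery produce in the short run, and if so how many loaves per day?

Produce at x = 10

Variable cost is VC = 98x - 24x^2 + 2x^3, so AVC = VC/x = 98 - 24x + 2x^2 and MC = dTC/dx = 98 - 48x + 6x^2.
AVC hits its minimum where MC = AVC, at x = 6, giving min AVC = 98 - 24·6 + 2·6^2 = $26.
P = $218 exceeds min AVC = $26, so the firm stays open.
Set P = MC: 218 = 98 - 48x + 6x^2 → -120 - 48x + 6x^2 = 0. The roots are x = -2 and x = 10; the profit-maximizing output is on the rising part of MC, so x* = 10.
Check: AVC at x = 10 is $58 ≤ P, so revenue covers variable cost.
Profit = P·x − TC = 218·10 − 640 = $1540.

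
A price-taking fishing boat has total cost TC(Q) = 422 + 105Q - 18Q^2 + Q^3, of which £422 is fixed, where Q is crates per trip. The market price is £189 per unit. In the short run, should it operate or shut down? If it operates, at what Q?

Produce at Q = 14

Strip out fixed cost: VC = 105Q - 18Q^2 + Q^3. Then AVC = 105 - 18Q + Q^2 and MC = 105 - 36Q + 3Q^2.
AVC is minimized where dAVC/dQ = -18 + 2Q = 0, at Q = 9; min AVC = 105 - 18·9 + 9^2 = £24.
P = £189 exceeds min AVC = £24, so the firm stays open.
Set P = MC: 189 = 105 - 36Q + 3Q^2 → -84 - 36Q + 3Q^2 = 0. The roots are Q = -2 and Q = 14; the profit-maximizing output is on the rising part of MC, so Q* = 14.
Check: AVC at Q = 14 is £49 ≤ P, so revenue covers variable cost.
Profit = P·Q − TC = 189·14 − 1108 = £1538.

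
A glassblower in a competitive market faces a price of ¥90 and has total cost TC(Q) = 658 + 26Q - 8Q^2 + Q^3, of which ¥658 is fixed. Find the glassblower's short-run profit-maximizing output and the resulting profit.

Profit = -¥146 at Q = 8

AVC = 26 - 8Q + Q^2; min AVC = ¥10 at Q = 4. Since P = ¥90 ≥ min AVC, the firm produces.
With MC = 26 - 16Q + 3Q^2, P = MC on the upward-sloping part at Q* = 8.
TR = 90·8 = 720. TC = 658 + 208 = 866. Profit = 720 − 866 = -¥146.
By producing, the firm covers all variable cost plus ¥512 of fixed cost; shutting down would lose the full ¥658.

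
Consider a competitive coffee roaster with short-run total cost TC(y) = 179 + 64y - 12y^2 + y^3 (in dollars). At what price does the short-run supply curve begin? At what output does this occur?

The shutdown price is the minimum of AVC. VC = 64y - 12y^2 + y^3, so AVC = 64 - 12y + y^2.
At the minimum of AVC, MC = AVC. MC = 64 - 24y + 3y^2; setting MC = AVC gives 2y^2 - 12y = 0, so y = 6. min AVC = 28.
The firm shuts down for any P below $28.

$28 per unit, at y = 6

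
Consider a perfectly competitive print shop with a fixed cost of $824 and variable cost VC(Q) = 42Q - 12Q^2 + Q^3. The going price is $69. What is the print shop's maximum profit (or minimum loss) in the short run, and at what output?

AVC = 42 - 12Q + Q^2 has its minimum $6 at Q = 6; price $69 clears that bar, so the firm operates.
With MC = 42 - 24Q + 3Q^2, P = MC on the upward-sloping part at Q* = 9.
TR = 69·9 = 621. TC = 824 + 135 = 959. Profit = 621 − 959 = -$338.
That loss of $338 beats the $824 the firm would lose by shutting down; producing recovers $486 of fixed cost.

Profit = -$338 at Q = 9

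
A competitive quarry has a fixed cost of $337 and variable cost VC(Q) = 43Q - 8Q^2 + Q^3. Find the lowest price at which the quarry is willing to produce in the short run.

The firm shuts down when price falls below the minimum of average variable cost. AVC = VC/Q = 43 - 8Q + Q^2.
At the minimum of AVC, MC = AVC. MC = 43 - 16Q + 3Q^2; setting MC = AVC gives 2Q^2 - 8Q = 0, so Q = 4. min AVC = 27.
So the shutdown price is $27.

$27 per unit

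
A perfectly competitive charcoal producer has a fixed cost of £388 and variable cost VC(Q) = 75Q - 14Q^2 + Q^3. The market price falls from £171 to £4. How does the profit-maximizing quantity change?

AVC = 75 - 14Q + Q^2, minimized at Q = 7 where min AVC = £26. MC = 75 - 28Q + 3Q^2.
At P = £171 ≥ min AVC, set P = MC on the rising branch: Q = 12.
At P = £4 < min AVC = £26, price no longer covers variable cost at any output, so the firm shuts down: Q = 0.

Output falls from 12 to 0 (the firm shuts down)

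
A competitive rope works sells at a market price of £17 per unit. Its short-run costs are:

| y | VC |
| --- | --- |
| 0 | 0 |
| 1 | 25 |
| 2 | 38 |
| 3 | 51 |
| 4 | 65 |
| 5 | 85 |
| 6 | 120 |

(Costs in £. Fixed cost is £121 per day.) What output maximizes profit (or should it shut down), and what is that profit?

y = 4; profit = -£118

Compute π = P·y − TC at each output: y=0: -121; y=1: -129; y=2: -125; y=3: -121; y=4: -118; y=5: -121; y=6: -139.
Profit is maximized at y = 4. AVC there is 65/4 = £16.25 ≤ P, so producing beats shutting down (which would give -£121).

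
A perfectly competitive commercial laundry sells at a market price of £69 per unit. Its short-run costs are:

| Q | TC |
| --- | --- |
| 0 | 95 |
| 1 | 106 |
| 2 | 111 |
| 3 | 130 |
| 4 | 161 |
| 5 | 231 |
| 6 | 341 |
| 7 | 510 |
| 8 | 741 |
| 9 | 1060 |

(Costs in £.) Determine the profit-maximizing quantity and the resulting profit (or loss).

Tabulate TR − TC: Q=0: -95; Q=1: -37; Q=2: 27; Q=3: 77; Q=4: 115; Q=5: 114; Q=6: 73; Q=7: -27; Q=8: -189; Q=9: -439.
Profit is maximized at Q = 4. AVC there is 66/4 = £16.50 ≤ P, so producing beats shutting down (which would give -£95).

Q = 4; profit = £115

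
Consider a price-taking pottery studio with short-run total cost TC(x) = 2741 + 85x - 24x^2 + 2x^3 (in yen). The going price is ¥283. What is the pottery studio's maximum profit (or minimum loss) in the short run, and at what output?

AVC = 85 - 24x + 2x^2 has its minimum ¥13 at x = 6; price ¥283 clears that bar, so the firm operates.
With MC = 85 - 48x + 6x^2, P = MC on the upward-sloping part at x* = 11.
TR = 283·11 = 3113. TC = 2741 + 693 = 3434. Profit = 3113 − 3434 = -¥321.
By producing, the firm covers all variable cost plus ¥2420 of fixed cost; shutting down would lose the full ¥2741.

Profit = -¥321 at x = 11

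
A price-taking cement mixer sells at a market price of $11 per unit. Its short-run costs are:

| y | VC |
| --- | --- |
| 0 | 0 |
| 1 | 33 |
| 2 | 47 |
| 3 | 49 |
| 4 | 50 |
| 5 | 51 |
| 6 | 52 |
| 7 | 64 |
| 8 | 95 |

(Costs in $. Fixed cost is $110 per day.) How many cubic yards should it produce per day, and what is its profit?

Compute π = P·y − TC at each output: y=0: -110; y=1: -132; y=2: -135; y=3: -126; y=4: -116; y=5: -106; y=6: -96; y=7: -97; y=8: -117.
Profit is maximized at y = 6. AVC there is 52/6 = $8.67 ≤ P, so producing beats shutting down (which would give -$110).

y = 6; profit = -$96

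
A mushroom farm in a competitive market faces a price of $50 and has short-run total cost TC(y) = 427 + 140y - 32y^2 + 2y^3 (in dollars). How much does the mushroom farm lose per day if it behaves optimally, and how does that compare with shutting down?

Profit = -$103 at y = 9

AVC = 140 - 32y + 2y^2; min AVC = $12 at y = 8. Since P = $50 ≥ min AVC, the firm produces.
MC = 140 - 64y + 6y^2. Setting P = MC and taking the root on the rising branch gives y* = 9.
TR = 50·9 = 450. TC = 427 + 126 = 553. Profit = 450 − 553 = -$103.
By producing, the firm covers all variable cost plus $324 of fixed cost; shutting down would lose the full $427.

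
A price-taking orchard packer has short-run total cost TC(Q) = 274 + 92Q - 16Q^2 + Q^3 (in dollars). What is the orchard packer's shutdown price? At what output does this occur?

The firm shuts down when price falls below the minimum of average variable cost. AVC = VC/Q = 92 - 16Q + Q^2.
dAVC/dQ = -16 + 2Q = 0 gives Q = 8. min AVC = 92 - 16·8 + 8^2 = 28.
The firm shuts down for any P below $28.

$28 per unit, at Q = 8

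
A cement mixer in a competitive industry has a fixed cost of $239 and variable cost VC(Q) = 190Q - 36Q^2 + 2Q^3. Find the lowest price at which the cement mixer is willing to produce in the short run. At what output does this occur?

$28 per unit, at Q = 9

The firm shuts down when price falls below the minimum of average variable cost. AVC = VC/Q = 190 - 36Q + 2Q^2.
dAVC/dQ = -36 + 4Q = 0 gives Q = 9. min AVC = 190 - 36·9 + 2·9^2 = 28.
So the shutdown price is $28.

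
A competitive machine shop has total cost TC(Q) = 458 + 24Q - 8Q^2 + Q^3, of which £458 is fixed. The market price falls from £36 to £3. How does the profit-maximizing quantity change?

MC = 24 - 16Q + 3Q^2; the shutdown threshold is min AVC = £8 (at Q = 4).
With P = £36 above the shutdown price, P = MC gives Q = 6.
At P = £3 < min AVC = £8, price no longer covers variable cost at any output, so the firm shuts down: Q = 0.

Output falls from 6 to 0 (the firm shuts down)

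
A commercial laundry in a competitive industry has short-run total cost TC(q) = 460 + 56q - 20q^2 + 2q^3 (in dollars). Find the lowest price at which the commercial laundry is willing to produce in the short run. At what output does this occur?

The shutdown price is the minimum of AVC. VC = 56q - 20q^2 + 2q^3, so AVC = 56 - 20q + 2q^2.
dAVC/dq = -20 + 4q = 0 gives q = 5. min AVC = 56 - 20·5 + 2·5^2 = 6.
So the shutdown price is $6.

$6 per unit, at q = 5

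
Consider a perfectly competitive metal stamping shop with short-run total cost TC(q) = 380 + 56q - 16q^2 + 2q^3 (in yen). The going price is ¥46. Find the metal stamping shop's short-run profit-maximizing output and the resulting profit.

Profit = -¥280 at q = 5

AVC = 56 - 16q + 2q^2 has its minimum ¥24 at q = 4; price ¥46 clears that bar, so the firm operates.
With MC = 56 - 32q + 6q^2, P = MC on the upward-sloping part at q* = 5.
TR = 46·5 = 230. TC = 380 + 130 = 510. Profit = 230 − 510 = -¥280.
Shutting down would mean losing the fixed cost of ¥380, so operating at a loss of ¥280 is better by ¥100.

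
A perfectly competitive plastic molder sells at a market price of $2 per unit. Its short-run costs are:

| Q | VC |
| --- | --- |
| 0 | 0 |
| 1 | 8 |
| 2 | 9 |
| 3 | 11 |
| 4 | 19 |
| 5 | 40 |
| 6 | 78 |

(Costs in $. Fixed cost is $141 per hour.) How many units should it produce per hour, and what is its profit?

Q = 0 (shut down); profit = -$141

Tabulate TR − TC: Q=0: -141; Q=1: -147; Q=2: -146; Q=3: -146; Q=4: -152; Q=5: -171; Q=6: -207.
Profit is highest at Q = 0. Equivalently, the lowest AVC in the table is 11/3 ≈ $3.67 at Q = 3, and P = $2 falls below it — price never covers variable cost, so the firm shuts down and loses only its fixed cost.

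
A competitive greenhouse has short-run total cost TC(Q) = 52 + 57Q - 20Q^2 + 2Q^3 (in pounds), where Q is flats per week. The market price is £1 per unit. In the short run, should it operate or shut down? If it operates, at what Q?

Shut down

From TC, MC = TC'(Q) = 57 - 40Q + 6Q^2 and AVC = VC/Q = 57 - 20Q + 2Q^2.
AVC hits its minimum where MC = AVC, at Q = 5, giving min AVC = 57 - 20·5 + 2·5^2 = £7.
P = £1 lies below min AVC = £7; no output level covers variable cost.
Shutting down limits the loss to fixed cost, £52.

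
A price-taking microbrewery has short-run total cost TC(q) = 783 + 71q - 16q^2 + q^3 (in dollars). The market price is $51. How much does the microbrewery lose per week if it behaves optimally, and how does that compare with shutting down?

Profit = -$383 at q = 10

AVC = 71 - 16q + q^2; min AVC = $7 at q = 8. Since P = $51 ≥ min AVC, the firm produces.
MC = 71 - 32q + 3q^2. Setting P = MC and taking the root on the rising branch gives q* = 10.
TR = 51·10 = 510. TC = 783 + 110 = 893. Profit = 510 − 893 = -$383.
By producing, the firm covers all variable cost plus $400 of fixed cost; shutting down would lose the full $783.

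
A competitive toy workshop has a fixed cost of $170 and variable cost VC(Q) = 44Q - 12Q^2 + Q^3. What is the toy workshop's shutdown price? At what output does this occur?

$8 per unit, at Q = 6

The firm shuts down when price falls below the minimum of average variable cost. AVC = VC/Q = 44 - 12Q + Q^2.
At the minimum of AVC, MC = AVC. MC = 44 - 24Q + 3Q^2; setting MC = AVC gives 2Q^2 - 12Q = 0, so Q = 6. min AVC = 8.
For P < $8 the firm produces nothing.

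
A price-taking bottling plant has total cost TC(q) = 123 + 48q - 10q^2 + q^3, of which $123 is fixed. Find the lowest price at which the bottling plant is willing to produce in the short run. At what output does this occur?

$23 per unit, at q = 5

The firm shuts down when price falls below the minimum of average variable cost. AVC = VC/q = 48 - 10q + q^2.
At the minimum of AVC, MC = AVC. MC = 48 - 20q + 3q^2; setting MC = AVC gives 2q^2 - 10q = 0, so q = 5. min AVC = 23.
So the shutdown price is $23.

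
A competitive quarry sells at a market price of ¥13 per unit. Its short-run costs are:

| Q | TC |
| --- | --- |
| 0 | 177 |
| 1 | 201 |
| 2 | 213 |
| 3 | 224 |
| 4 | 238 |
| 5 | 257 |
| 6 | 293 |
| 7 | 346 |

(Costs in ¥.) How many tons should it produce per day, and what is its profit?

Tabulate TR − TC: Q=0: -177; Q=1: -188; Q=2: -187; Q=3: -185; Q=4: -186; Q=5: -192; Q=6: -215; Q=7: -255.
Profit is highest at Q = 0. Equivalently, the lowest AVC in the table is 61/4 ≈ ¥15.25 at Q = 4, and P = ¥13 falls below it — price never covers variable cost, so the firm shuts down and loses only its fixed cost.

Q = 0 (shut down); profit = -¥177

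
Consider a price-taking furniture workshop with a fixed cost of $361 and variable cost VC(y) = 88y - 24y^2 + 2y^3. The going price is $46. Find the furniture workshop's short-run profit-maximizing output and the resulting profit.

Profit = -$165 at y = 7

AVC = 88 - 24y + 2y^2 has its minimum $16 at y = 6; price $46 clears that bar, so the firm operates.
MC = 88 - 48y + 6y^2. Setting P = MC and taking the root on the rising branch gives y* = 7.
TR = 46·7 = 322. TC = 361 + 126 = 487. Profit = 322 − 487 = -$165.
That loss of $165 beats the $361 the firm would lose by shutting down; producing recovers $196 of fixed cost.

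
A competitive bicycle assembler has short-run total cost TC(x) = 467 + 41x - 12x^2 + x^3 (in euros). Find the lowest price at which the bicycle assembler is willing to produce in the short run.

€5 per unit

The shutdown price is the minimum of AVC. VC = 41x - 12x^2 + x^3, so AVC = 41 - 12x + x^2.
dAVC/dx = -12 + 2x = 0 gives x = 6. min AVC = 41 - 12·6 + 6^2 = 5.
The firm shuts down for any P below €5.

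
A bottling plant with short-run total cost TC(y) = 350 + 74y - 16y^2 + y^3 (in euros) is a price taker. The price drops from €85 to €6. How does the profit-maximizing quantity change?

Output falls from 11 to 0 (the firm shuts down)

AVC = 74 - 16y + y^2, minimized at y = 8 where min AVC = €10. MC = 74 - 32y + 3y^2.
At P = €85 ≥ min AVC, set P = MC on the rising branch: y = 11.
At P = €6 < min AVC = €10, price no longer covers variable cost at any output, so the firm shuts down: y = 0.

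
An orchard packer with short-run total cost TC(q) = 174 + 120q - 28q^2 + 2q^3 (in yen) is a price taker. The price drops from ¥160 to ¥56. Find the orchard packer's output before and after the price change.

MC = 120 - 56q + 6q^2; the shutdown threshold is min AVC = ¥22 (at q = 7).
At P = ¥160 ≥ min AVC, set P = MC on the rising branch: q = 10.
At P = ¥56 ≥ min AVC, set P = MC: q = 8. The firm stays open but cuts output.

Output falls from 10 to 8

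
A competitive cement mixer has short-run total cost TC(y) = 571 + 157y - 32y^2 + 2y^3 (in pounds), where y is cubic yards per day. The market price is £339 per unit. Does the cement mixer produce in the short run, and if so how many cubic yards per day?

Variable cost is VC = 157y - 32y^2 + 2y^3, so AVC = VC/y = 157 - 32y + 2y^2 and MC = dTC/dy = 157 - 64y + 6y^2.
The AVC parabola has its vertex at y = 32/4 = 8, where AVC = 157 - 32·8 + 2·8^2 = £29.
Since P = £339 ≥ min AVC = £29, price covers variable cost and the firm should produce.
Solving P = MC: -182 - 64y + 6y^2 = 0 ⇒ y = -7/3 or 13. On the upward-sloping branch, y* = 13.
Check: AVC at y = 13 is £79 ≤ P, so revenue covers variable cost.
Profit = P·y − TC = 339·13 − 1598 = £2809.

Produce at y = 13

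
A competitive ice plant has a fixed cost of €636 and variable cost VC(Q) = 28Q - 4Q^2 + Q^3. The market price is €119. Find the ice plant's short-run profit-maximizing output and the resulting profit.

AVC = 28 - 4Q + Q^2; min AVC = €24 at Q = 2. Since P = €119 ≥ min AVC, the firm produces.
MC = 28 - 8Q + 3Q^2. Setting P = MC and taking the root on the rising branch gives Q* = 7.
TR = 119·7 = 833. TC = 636 + 343 = 979. Profit = 833 − 979 = -€146.
That loss of €146 beats the €636 the firm would lose by shutting down; producing recovers €490 of fixed cost.

Profit = -€146 at Q = 7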